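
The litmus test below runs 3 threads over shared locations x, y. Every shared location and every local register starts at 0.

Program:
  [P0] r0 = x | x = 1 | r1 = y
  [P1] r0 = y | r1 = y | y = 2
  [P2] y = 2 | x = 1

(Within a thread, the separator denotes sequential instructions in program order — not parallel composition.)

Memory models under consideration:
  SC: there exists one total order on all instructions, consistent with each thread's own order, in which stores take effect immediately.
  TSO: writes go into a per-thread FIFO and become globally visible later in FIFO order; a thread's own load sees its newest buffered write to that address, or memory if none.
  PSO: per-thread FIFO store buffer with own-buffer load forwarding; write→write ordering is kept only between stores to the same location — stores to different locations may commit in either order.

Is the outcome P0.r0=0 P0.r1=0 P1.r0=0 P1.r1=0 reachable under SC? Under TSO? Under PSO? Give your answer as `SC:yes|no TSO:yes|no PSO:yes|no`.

SC:yes TSO:yes PSO:yes

outcome vector order: (P0.r0,P0.r1,P1.r0,P1.r1)
SC (9): (0,0,0,0); (0,0,0,2); (0,0,2,2); (0,2,0,0); (0,2,0,2); (0,2,2,2); (1,2,0,0); (1,2,0,2); (1,2,2,2)
TSO (9): (0,0,0,0); (0,0,0,2); (0,0,2,2); (0,2,0,0); (0,2,0,2); (0,2,2,2); (1,2,0,0); (1,2,0,2); (1,2,2,2)
PSO (12): (0,0,0,0); (0,0,0,2); (0,0,2,2); (0,2,0,0); (0,2,0,2); (0,2,2,2); (1,0,0,0); (1,0,0,2); (1,0,2,2); (1,2,0,0); (1,2,0,2); (1,2,2,2)
target (0,0,0,0) ∈ {SC,TSO,PSO}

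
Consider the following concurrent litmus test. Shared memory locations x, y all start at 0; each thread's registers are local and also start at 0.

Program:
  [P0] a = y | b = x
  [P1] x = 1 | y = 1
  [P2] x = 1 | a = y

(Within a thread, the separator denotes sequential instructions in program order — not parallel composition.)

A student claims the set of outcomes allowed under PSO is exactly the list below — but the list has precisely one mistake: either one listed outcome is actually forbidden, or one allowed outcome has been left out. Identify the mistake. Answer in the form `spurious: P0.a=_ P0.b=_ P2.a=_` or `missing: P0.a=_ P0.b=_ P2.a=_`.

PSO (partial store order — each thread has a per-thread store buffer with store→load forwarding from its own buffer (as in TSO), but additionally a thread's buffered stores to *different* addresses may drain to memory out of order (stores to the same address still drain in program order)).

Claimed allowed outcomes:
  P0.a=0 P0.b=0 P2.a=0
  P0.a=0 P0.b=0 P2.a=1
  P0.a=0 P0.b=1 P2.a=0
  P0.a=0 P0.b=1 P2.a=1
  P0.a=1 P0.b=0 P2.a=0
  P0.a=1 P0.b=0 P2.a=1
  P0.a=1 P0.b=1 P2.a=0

outcome vector order: (P0.a,P0.b,P2.a)
PSO (8): (0,0,0); (0,0,1); (0,1,0); (0,1,1); (1,0,0); (1,0,1); (1,1,0); (1,1,1)
PSO∖claimed = {(1,1,1)}

missing: P0.a=1 P0.b=1 P2.a=1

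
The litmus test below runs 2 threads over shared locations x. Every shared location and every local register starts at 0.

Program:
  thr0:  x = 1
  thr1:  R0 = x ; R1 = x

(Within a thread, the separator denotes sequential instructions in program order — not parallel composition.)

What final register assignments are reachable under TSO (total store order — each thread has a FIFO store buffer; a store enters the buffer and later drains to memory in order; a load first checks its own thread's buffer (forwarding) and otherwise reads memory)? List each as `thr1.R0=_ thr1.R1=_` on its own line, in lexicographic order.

outcome vector order: (thr1.R0,thr1.R1)
|TSO outcomes| = 3

thr1.R0=0 thr1.R1=0
thr1.R0=0 thr1.R1=1
thr1.R0=1 thr1.R1=1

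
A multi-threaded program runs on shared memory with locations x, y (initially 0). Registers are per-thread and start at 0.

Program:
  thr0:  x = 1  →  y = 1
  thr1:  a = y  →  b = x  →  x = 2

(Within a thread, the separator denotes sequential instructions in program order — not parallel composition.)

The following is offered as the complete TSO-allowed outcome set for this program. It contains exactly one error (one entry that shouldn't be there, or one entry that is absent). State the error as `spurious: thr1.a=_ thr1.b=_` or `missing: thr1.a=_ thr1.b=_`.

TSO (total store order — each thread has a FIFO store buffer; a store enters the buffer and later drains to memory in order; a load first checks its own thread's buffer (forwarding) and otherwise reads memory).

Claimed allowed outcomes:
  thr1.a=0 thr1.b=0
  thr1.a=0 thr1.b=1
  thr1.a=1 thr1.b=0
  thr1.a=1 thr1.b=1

spurious: thr1.a=1 thr1.b=0

outcome vector order: (thr1.a,thr1.b)
[TSO] allowed = {0/0 0/1 1/1}
claimed∖TSO = {1/0}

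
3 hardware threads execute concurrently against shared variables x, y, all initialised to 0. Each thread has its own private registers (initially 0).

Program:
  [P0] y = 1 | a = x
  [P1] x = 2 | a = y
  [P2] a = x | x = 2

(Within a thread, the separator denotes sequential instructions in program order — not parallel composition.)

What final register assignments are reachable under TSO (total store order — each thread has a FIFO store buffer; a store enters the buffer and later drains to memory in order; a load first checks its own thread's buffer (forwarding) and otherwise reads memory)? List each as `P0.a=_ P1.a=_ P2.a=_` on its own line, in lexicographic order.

outcome vector order: (P0.a,P1.a,P2.a)
|TSO outcomes| = 8

P0.a=0 P1.a=0 P2.a=0
P0.a=0 P1.a=0 P2.a=2
P0.a=0 P1.a=1 P2.a=0
P0.a=0 P1.a=1 P2.a=2
P0.a=2 P1.a=0 P2.a=0
P0.a=2 P1.a=0 P2.a=2
P0.a=2 P1.a=1 P2.a=0
P0.a=2 P1.a=1 P2.a=2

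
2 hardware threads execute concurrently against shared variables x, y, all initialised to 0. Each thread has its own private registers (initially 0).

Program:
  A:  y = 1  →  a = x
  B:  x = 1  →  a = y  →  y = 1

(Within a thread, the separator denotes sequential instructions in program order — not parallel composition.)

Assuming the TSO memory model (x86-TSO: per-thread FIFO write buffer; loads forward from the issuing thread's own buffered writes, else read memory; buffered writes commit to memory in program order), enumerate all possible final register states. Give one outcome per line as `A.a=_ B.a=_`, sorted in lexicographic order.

outcome vector order: (A.a,B.a)
|TSO outcomes| = 4

A.a=0 B.a=0
A.a=0 B.a=1
A.a=1 B.a=0
A.a=1 B.a=1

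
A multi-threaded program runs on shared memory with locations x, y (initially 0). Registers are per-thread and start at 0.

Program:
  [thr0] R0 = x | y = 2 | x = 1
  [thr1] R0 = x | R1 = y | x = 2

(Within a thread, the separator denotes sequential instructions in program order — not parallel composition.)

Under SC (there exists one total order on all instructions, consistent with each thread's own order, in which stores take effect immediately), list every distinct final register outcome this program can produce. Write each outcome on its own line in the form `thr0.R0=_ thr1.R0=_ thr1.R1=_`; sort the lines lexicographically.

thr0.R0=0 thr1.R0=0 thr1.R1=0
thr0.R0=0 thr1.R0=0 thr1.R1=2
thr0.R0=0 thr1.R0=1 thr1.R1=2
thr0.R0=2 thr1.R0=0 thr1.R1=0

outcome vector order: (thr0.R0,thr1.R0,thr1.R1)
|SC outcomes| = 4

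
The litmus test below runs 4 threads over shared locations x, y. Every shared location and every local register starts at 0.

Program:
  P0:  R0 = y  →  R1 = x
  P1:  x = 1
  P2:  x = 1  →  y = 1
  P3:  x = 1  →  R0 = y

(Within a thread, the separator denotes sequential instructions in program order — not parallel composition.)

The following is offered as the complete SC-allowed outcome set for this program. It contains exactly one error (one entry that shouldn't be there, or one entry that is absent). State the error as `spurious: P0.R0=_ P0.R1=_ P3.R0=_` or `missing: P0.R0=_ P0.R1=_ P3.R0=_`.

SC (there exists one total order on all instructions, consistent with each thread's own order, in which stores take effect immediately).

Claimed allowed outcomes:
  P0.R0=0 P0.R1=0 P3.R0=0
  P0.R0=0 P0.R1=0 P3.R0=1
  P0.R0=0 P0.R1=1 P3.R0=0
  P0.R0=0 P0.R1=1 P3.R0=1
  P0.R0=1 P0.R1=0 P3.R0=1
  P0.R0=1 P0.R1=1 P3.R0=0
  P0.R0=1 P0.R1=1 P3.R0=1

outcome vector order: (P0.R0,P0.R1,P3.R0)
[SC] allowed = {000, 001, 010, 011, 110, 111}
claimed∖SC = {101}

spurious: P0.R0=1 P0.R1=0 P3.R0=1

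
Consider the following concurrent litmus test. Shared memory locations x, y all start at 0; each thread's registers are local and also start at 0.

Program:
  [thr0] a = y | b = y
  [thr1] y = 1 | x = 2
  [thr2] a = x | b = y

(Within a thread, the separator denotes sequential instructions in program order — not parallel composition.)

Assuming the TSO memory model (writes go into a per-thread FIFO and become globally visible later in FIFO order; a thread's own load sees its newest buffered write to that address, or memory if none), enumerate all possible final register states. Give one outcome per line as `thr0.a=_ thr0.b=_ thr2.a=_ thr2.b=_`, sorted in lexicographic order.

outcome vector order: (thr0.a,thr0.b,thr2.a,thr2.b)
|TSO outcomes| = 9

thr0.a=0 thr0.b=0 thr2.a=0 thr2.b=0
thr0.a=0 thr0.b=0 thr2.a=0 thr2.b=1
thr0.a=0 thr0.b=0 thr2.a=2 thr2.b=1
thr0.a=0 thr0.b=1 thr2.a=0 thr2.b=0
thr0.a=0 thr0.b=1 thr2.a=0 thr2.b=1
thr0.a=0 thr0.b=1 thr2.a=2 thr2.b=1
thr0.a=1 thr0.b=1 thr2.a=0 thr2.b=0
thr0.a=1 thr0.b=1 thr2.a=0 thr2.b=1
thr0.a=1 thr0.b=1 thr2.a=2 thr2.b=1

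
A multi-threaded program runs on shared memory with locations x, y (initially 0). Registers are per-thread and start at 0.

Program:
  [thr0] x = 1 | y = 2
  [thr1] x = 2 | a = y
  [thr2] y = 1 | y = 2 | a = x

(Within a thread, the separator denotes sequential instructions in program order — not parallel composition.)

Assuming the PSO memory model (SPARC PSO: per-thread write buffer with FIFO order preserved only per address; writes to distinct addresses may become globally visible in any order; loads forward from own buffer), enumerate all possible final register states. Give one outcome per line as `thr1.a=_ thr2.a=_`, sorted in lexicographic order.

outcome vector order: (thr1.a,thr2.a)
|PSO outcomes| = 9

thr1.a=0 thr2.a=0
thr1.a=0 thr2.a=1
thr1.a=0 thr2.a=2
thr1.a=1 thr2.a=0
thr1.a=1 thr2.a=1
thr1.a=1 thr2.a=2
thr1.a=2 thr2.a=0
thr1.a=2 thr2.a=1
thr1.a=2 thr2.a=2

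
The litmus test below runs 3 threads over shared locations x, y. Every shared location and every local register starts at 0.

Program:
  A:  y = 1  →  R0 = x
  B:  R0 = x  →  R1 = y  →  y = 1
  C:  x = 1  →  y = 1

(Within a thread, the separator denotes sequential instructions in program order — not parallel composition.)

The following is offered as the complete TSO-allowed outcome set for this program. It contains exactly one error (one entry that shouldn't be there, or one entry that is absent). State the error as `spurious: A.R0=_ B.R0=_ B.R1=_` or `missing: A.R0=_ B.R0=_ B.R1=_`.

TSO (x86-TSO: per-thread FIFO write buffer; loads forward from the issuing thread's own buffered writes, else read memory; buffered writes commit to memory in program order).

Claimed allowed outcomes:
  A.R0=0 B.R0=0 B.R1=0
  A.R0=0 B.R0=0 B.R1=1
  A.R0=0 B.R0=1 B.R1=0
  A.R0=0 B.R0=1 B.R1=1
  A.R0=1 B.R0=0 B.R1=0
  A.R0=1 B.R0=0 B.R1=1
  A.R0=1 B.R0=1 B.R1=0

missing: A.R0=1 B.R0=1 B.R1=1

outcome vector order: (A.R0,B.R0,B.R1)
[TSO] allowed = {0/0/0; 0/0/1; 0/1/0; 0/1/1; 1/0/0; 1/0/1; 1/1/0; 1/1/1}
TSO∖claimed = {1/1/1}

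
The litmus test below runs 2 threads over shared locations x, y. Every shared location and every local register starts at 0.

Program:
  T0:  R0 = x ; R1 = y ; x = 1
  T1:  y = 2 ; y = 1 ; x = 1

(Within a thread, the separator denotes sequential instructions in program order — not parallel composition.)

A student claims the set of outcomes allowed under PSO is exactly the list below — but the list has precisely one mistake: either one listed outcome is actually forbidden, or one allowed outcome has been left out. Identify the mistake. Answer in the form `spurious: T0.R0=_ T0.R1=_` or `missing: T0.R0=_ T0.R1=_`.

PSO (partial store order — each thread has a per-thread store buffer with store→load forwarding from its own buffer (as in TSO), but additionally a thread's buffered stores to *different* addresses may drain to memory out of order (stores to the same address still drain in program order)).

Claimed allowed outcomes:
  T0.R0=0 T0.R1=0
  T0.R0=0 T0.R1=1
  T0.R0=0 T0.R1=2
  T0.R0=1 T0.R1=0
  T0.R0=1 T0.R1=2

missing: T0.R0=1 T0.R1=1

outcome vector order: (T0.R0,T0.R1)
[PSO] allowed = {00; 01; 02; 10; 11; 12}
PSO∖claimed = {11}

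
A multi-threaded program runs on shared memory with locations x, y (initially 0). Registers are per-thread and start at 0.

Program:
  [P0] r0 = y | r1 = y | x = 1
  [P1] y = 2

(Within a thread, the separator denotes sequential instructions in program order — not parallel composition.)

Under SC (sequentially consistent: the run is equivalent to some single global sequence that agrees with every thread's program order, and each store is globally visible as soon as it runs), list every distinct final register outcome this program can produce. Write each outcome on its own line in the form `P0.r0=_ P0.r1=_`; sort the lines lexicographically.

P0.r0=0 P0.r1=0
P0.r0=0 P0.r1=2
P0.r0=2 P0.r1=2

outcome vector order: (P0.r0,P0.r1)
|SC outcomes| = 3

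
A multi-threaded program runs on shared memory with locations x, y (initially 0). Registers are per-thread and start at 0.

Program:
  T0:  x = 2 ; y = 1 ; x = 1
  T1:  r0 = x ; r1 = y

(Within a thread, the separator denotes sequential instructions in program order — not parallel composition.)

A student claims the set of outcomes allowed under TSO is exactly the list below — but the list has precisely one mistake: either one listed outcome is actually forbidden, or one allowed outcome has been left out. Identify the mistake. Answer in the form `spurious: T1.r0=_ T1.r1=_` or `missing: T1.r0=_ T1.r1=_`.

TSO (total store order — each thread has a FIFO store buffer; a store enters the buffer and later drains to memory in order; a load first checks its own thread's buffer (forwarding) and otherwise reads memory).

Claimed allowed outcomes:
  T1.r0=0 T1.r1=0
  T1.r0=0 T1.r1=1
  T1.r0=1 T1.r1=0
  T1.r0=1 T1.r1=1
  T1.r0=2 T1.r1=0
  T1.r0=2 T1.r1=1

spurious: T1.r0=1 T1.r1=0

outcome vector order: (T1.r0,T1.r1)
[TSO] allowed = {0/0; 0/1; 1/1; 2/0; 2/1}
claimed∖TSO = {1/0}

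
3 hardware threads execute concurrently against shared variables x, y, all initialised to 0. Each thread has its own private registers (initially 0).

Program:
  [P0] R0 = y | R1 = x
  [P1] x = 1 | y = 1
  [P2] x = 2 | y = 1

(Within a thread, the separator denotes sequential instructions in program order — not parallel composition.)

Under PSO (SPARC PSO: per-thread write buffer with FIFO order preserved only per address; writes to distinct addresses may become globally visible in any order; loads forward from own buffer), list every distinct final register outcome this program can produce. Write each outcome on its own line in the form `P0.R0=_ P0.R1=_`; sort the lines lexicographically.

outcome vector order: (P0.R0,P0.R1)
|PSO outcomes| = 6

P0.R0=0 P0.R1=0
P0.R0=0 P0.R1=1
P0.R0=0 P0.R1=2
P0.R0=1 P0.R1=0
P0.R0=1 P0.R1=1
P0.R0=1 P0.R1=2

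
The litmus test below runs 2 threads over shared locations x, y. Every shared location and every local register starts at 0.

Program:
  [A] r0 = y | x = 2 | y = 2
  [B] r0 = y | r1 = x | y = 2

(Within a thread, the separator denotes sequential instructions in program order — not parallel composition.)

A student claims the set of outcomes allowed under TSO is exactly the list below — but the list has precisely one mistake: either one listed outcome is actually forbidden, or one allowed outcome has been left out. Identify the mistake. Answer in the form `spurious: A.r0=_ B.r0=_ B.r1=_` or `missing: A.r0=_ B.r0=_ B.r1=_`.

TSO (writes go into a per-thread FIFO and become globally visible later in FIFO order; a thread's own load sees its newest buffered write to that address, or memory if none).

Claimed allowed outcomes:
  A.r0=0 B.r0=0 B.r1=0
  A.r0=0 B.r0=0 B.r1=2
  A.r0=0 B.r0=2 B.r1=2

missing: A.r0=2 B.r0=0 B.r1=0

outcome vector order: (A.r0,B.r0,B.r1)
TSO (4): <0 0 0> <0 0 2> <0 2 2> <2 0 0>
TSO∖claimed = {<2 0 0>}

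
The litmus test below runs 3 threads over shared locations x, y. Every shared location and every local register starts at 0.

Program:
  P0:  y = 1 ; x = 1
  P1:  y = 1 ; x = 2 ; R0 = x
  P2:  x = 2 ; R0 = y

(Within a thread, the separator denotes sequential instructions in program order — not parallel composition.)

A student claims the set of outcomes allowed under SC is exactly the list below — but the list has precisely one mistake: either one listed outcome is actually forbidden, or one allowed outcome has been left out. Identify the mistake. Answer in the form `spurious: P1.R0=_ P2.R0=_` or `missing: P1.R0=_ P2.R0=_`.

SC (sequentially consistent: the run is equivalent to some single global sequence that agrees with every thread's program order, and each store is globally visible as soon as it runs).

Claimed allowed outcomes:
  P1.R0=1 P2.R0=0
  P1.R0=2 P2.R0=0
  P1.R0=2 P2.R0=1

missing: P1.R0=1 P2.R0=1

outcome vector order: (P1.R0,P2.R0)
SC (4): 10 11 20 21
SC∖claimed = {11}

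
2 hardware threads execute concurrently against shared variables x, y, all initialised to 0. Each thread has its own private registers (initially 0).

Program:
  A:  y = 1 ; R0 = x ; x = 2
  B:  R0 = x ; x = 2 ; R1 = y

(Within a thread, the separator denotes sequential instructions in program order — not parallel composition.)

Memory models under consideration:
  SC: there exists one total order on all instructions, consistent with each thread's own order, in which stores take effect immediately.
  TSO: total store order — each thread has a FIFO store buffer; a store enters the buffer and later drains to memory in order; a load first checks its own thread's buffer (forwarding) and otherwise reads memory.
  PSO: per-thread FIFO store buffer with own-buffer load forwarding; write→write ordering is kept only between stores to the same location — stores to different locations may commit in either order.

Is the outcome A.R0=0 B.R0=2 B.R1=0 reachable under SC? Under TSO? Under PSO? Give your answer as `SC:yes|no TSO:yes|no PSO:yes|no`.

outcome vector order: (A.R0,B.R0,B.R1)
SC (4): 001 021 200 201
TSO (5): 000 001 021 200 201
PSO (6): 000 001 020 021 200 201
target 020 ∈ {PSO}

SC:no TSO:no PSO:yes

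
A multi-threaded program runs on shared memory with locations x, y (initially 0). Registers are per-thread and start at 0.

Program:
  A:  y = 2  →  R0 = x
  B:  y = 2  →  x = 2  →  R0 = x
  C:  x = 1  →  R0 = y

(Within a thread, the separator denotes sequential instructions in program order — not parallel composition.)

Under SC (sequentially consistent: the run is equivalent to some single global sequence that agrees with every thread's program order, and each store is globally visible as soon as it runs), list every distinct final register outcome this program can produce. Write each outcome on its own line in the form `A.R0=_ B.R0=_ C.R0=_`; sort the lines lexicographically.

outcome vector order: (A.R0,B.R0,C.R0)
|SC outcomes| = 8

A.R0=0 B.R0=1 C.R0=2
A.R0=0 B.R0=2 C.R0=2
A.R0=1 B.R0=1 C.R0=2
A.R0=1 B.R0=2 C.R0=0
A.R0=1 B.R0=2 C.R0=2
A.R0=2 B.R0=1 C.R0=2
A.R0=2 B.R0=2 C.R0=0
A.R0=2 B.R0=2 C.R0=2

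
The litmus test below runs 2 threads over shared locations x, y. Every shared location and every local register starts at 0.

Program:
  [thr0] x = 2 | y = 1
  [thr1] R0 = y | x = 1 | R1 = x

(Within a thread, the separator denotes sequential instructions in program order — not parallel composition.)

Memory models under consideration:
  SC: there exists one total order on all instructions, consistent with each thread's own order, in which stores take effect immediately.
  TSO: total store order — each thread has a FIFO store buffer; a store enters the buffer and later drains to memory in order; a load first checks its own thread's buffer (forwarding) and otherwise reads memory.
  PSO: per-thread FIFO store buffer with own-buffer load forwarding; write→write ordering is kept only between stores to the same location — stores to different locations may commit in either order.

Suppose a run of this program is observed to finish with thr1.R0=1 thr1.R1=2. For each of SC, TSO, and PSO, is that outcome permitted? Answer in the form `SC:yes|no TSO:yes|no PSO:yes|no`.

outcome vector order: (thr1.R0,thr1.R1)
[SC] allowed = {(0,1), (0,2), (1,1)}
[TSO] allowed = {(0,1), (0,2), (1,1)}
[PSO] allowed = {(0,1), (0,2), (1,1), (1,2)}
target (1,2) ∈ {PSO}

SC:no TSO:no PSO:yes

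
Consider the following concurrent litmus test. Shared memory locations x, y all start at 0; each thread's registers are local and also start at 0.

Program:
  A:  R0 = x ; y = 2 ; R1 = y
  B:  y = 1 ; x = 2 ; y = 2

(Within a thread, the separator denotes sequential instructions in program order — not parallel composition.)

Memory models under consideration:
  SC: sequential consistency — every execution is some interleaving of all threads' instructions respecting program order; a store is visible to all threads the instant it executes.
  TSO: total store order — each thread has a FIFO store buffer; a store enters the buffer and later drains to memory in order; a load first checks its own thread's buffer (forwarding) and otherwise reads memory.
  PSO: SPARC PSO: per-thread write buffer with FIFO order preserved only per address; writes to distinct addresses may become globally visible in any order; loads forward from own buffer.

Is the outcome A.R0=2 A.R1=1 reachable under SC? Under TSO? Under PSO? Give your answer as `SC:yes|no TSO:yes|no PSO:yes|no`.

SC:no TSO:no PSO:yes

outcome vector order: (A.R0,A.R1)
SC: 3 outcomes — {01 02 22}
TSO: 3 outcomes — {01 02 22}
PSO: 4 outcomes — {01 02 21 22}
target 21 ∈ {PSO}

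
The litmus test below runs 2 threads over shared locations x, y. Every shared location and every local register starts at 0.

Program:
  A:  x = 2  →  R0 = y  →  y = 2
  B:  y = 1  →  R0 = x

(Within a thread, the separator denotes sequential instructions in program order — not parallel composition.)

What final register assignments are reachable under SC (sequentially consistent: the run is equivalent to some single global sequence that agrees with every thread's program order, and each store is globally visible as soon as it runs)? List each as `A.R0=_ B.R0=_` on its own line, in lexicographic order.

A.R0=0 B.R0=2
A.R0=1 B.R0=0
A.R0=1 B.R0=2

outcome vector order: (A.R0,B.R0)
|SC outcomes| = 3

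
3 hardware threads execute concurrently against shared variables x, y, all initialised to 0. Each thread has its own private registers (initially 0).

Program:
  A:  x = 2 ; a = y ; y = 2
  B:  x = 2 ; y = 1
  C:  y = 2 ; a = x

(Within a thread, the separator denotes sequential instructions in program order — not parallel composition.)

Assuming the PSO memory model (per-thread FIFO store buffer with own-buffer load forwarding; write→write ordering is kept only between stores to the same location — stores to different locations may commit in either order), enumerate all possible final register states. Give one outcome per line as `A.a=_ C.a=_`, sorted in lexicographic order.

outcome vector order: (A.a,C.a)
|PSO outcomes| = 6

A.a=0 C.a=0
A.a=0 C.a=2
A.a=1 C.a=0
A.a=1 C.a=2
A.a=2 C.a=0
A.a=2 C.a=2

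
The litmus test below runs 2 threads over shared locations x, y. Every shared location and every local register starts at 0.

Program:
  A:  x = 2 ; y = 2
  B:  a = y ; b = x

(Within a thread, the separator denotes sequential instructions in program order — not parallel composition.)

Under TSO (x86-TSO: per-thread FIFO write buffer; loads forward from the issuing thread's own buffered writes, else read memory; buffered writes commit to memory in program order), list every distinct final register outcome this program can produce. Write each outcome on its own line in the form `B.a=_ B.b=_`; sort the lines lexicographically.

B.a=0 B.b=0
B.a=0 B.b=2
B.a=2 B.b=2

outcome vector order: (B.a,B.b)
|TSO outcomes| = 3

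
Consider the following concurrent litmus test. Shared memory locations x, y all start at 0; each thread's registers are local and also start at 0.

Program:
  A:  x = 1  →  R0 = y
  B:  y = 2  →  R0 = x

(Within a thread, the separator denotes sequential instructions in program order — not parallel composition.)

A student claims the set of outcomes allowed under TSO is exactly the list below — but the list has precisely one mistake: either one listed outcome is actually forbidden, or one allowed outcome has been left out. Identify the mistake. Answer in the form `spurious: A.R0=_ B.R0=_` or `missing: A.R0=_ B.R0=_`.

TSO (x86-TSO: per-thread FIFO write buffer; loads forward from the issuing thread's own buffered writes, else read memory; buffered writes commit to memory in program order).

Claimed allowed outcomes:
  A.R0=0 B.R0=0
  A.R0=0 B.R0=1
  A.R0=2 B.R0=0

outcome vector order: (A.R0,B.R0)
TSO: 4 outcomes — {(0,0); (0,1); (2,0); (2,1)}
TSO∖claimed = {(2,1)}

missing: A.R0=2 B.R0=1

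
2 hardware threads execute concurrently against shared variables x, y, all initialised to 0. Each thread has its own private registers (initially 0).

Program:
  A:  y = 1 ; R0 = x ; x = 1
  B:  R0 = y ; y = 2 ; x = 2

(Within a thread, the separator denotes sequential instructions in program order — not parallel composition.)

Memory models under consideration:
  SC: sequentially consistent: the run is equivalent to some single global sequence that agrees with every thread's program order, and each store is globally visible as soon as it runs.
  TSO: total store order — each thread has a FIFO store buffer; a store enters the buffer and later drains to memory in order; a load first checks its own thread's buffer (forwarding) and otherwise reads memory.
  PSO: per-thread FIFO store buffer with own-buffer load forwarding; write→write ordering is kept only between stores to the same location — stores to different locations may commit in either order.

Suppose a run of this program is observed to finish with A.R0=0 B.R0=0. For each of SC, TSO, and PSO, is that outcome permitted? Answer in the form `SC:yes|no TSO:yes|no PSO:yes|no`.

SC:yes TSO:yes PSO:yes

outcome vector order: (A.R0,B.R0)
[SC] allowed = {<0 0>, <0 1>, <2 0>, <2 1>}
[TSO] allowed = {<0 0>, <0 1>, <2 0>, <2 1>}
[PSO] allowed = {<0 0>, <0 1>, <2 0>, <2 1>}
target <0 0> ∈ {SC,TSO,PSO}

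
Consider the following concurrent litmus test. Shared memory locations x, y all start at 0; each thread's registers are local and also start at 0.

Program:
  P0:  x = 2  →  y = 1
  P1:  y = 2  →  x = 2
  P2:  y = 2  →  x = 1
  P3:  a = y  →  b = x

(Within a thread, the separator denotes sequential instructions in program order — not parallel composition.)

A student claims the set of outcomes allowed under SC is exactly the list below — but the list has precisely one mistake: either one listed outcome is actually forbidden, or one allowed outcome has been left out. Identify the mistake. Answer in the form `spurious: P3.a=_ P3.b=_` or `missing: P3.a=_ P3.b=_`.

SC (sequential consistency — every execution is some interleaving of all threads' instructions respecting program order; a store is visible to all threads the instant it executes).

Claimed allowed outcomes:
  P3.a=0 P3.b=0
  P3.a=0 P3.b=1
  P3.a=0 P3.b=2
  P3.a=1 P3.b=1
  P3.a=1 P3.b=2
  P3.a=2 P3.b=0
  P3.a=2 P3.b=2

outcome vector order: (P3.a,P3.b)
under SC → 00 01 02 11 12 20 21 22
SC∖claimed = {21}

missing: P3.a=2 P3.b=1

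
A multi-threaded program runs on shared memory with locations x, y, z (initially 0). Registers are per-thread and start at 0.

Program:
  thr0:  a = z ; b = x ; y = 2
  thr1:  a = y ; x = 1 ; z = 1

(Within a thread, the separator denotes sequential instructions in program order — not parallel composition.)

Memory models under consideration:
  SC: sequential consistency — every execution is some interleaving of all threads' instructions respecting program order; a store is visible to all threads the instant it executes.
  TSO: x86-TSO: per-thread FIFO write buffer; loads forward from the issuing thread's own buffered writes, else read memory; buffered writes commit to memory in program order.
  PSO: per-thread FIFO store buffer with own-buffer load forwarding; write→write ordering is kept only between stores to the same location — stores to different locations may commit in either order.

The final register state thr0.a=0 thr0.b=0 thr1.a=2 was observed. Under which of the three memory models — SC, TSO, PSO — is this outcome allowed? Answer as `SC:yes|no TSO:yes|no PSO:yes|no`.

SC:yes TSO:yes PSO:yes

outcome vector order: (thr0.a,thr0.b,thr1.a)
[SC] allowed = {(0,0,0) (0,0,2) (0,1,0) (1,1,0)}
[TSO] allowed = {(0,0,0) (0,0,2) (0,1,0) (1,1,0)}
[PSO] allowed = {(0,0,0) (0,0,2) (0,1,0) (1,0,0) (1,1,0)}
target (0,0,2) ∈ {SC,TSO,PSO}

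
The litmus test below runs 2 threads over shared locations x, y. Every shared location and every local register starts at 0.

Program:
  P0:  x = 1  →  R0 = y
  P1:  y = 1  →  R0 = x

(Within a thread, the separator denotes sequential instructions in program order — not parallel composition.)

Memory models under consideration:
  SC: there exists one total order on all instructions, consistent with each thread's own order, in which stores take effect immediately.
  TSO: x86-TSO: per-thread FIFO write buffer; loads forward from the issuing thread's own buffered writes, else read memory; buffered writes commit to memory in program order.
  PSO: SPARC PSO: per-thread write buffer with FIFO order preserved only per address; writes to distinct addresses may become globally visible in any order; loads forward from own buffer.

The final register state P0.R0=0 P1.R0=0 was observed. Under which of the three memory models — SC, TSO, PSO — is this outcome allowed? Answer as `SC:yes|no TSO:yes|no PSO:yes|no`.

outcome vector order: (P0.R0,P1.R0)
under SC → (0,1) (1,0) (1,1)
under TSO → (0,0) (0,1) (1,0) (1,1)
under PSO → (0,0) (0,1) (1,0) (1,1)
target (0,0) ∈ {TSO,PSO}

SC:no TSO:yes PSO:yes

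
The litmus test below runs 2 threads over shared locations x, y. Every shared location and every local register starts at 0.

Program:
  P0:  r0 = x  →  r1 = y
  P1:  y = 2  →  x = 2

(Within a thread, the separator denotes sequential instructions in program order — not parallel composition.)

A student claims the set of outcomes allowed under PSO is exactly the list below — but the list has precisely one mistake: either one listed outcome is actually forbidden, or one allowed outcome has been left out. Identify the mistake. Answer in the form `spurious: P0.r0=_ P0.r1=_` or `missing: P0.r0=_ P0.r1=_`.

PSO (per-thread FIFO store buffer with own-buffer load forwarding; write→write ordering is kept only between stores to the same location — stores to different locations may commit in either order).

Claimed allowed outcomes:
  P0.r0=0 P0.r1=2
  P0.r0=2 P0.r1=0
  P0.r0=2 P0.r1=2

missing: P0.r0=0 P0.r1=0

outcome vector order: (P0.r0,P0.r1)
PSO (4): 0/0 0/2 2/0 2/2
PSO∖claimed = {0/0}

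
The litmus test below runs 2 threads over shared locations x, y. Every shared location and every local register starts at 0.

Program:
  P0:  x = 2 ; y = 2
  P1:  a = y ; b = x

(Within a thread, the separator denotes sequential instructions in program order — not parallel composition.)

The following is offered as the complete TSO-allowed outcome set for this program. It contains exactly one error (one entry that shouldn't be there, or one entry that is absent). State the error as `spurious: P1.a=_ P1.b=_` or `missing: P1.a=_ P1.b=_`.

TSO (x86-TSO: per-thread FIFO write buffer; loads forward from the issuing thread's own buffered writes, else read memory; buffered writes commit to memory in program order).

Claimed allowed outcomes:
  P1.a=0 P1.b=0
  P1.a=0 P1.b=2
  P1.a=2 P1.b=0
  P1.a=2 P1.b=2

outcome vector order: (P1.a,P1.b)
TSO: 3 outcomes — {0/0 0/2 2/2}
claimed∖TSO = {2/0}

spurious: P1.a=2 P1.b=0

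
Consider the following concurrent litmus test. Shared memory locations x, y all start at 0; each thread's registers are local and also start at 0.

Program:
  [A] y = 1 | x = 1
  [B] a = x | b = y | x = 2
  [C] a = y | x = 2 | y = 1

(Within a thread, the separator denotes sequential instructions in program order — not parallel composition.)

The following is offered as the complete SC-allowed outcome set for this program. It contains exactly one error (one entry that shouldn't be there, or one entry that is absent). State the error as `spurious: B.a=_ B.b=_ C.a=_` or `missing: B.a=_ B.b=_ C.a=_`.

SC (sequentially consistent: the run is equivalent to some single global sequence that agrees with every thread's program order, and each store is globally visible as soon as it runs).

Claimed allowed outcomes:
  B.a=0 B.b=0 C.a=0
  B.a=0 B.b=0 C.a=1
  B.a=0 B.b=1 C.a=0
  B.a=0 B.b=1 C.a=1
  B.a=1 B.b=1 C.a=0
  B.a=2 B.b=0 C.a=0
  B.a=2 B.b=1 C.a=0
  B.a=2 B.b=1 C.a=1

outcome vector order: (B.a,B.b,C.a)
under SC → 0/0/0, 0/0/1, 0/1/0, 0/1/1, 1/1/0, 1/1/1, 2/0/0, 2/1/0, 2/1/1
SC∖claimed = {1/1/1}

missing: B.a=1 B.b=1 C.a=1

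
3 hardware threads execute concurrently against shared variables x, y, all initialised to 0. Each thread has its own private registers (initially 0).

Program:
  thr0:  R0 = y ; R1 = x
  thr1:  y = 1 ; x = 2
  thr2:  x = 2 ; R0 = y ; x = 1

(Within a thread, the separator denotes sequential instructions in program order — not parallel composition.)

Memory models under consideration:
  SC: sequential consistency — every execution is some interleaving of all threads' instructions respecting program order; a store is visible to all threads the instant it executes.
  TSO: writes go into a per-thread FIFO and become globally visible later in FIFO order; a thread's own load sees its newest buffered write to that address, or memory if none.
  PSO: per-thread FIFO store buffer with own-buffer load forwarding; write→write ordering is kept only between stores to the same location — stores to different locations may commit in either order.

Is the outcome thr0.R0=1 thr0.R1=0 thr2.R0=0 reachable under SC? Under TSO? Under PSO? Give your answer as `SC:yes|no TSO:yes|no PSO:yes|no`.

outcome vector order: (thr0.R0,thr0.R1,thr2.R0)
SC: 11 outcomes — {0/0/0; 0/0/1; 0/1/0; 0/1/1; 0/2/0; 0/2/1; 1/0/1; 1/1/0; 1/1/1; 1/2/0; 1/2/1}
TSO: 12 outcomes — {0/0/0; 0/0/1; 0/1/0; 0/1/1; 0/2/0; 0/2/1; 1/0/0; 1/0/1; 1/1/0; 1/1/1; 1/2/0; 1/2/1}
PSO: 12 outcomes — {0/0/0; 0/0/1; 0/1/0; 0/1/1; 0/2/0; 0/2/1; 1/0/0; 1/0/1; 1/1/0; 1/1/1; 1/2/0; 1/2/1}
target 1/0/0 ∈ {TSO,PSO}

SC:no TSO:yes PSO:yes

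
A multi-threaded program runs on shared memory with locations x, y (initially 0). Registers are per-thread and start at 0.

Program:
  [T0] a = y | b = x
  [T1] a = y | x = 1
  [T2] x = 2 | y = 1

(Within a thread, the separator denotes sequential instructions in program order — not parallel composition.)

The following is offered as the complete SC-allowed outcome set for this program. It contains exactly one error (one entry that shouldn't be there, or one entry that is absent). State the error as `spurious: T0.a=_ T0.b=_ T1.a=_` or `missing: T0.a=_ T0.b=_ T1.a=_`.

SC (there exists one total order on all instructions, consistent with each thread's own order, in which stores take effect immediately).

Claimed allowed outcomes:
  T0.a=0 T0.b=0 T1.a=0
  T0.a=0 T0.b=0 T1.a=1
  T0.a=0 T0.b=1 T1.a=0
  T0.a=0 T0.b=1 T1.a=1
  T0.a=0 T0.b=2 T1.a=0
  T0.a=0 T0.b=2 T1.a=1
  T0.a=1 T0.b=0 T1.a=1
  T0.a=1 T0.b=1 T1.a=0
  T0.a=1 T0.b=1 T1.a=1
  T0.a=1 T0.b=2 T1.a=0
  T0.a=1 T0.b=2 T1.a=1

outcome vector order: (T0.a,T0.b,T1.a)
[SC] allowed = {0/0/0 0/0/1 0/1/0 0/1/1 0/2/0 0/2/1 1/1/0 1/1/1 1/2/0 1/2/1}
claimed∖SC = {1/0/1}

spurious: T0.a=1 T0.b=0 T1.a=1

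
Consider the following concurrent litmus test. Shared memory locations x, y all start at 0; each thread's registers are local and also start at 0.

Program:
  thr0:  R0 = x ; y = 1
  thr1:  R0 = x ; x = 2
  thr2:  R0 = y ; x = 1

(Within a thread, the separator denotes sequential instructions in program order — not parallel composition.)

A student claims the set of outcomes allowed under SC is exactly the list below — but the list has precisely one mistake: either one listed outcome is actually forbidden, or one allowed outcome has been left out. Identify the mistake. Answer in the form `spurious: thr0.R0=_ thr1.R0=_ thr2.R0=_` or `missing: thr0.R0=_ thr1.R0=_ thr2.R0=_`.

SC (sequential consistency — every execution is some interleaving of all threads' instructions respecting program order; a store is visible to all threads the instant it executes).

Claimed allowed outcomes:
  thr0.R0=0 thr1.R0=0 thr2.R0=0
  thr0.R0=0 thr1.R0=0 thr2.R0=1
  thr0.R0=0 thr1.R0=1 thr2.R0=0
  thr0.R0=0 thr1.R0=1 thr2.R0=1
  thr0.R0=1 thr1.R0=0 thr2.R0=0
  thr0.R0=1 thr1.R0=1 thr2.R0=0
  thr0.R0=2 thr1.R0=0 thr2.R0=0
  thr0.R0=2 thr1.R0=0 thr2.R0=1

outcome vector order: (thr0.R0,thr1.R0,thr2.R0)
SC (9): (0,0,0), (0,0,1), (0,1,0), (0,1,1), (1,0,0), (1,1,0), (2,0,0), (2,0,1), (2,1,0)
SC∖claimed = {(2,1,0)}

missing: thr0.R0=2 thr1.R0=1 thr2.R0=0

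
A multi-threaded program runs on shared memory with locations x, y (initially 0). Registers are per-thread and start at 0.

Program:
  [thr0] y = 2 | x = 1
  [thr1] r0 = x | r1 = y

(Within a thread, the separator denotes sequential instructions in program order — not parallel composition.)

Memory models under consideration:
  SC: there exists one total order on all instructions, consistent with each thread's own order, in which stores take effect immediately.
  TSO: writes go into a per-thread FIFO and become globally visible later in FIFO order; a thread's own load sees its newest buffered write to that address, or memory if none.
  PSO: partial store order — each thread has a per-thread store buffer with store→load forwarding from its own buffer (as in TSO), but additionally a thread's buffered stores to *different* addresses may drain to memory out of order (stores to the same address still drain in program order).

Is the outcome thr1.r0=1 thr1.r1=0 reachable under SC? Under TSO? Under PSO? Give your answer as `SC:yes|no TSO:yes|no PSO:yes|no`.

outcome vector order: (thr1.r0,thr1.r1)
SC (3): 00; 02; 12
TSO (3): 00; 02; 12
PSO (4): 00; 02; 10; 12
target 10 ∈ {PSO}

SC:no TSO:no PSO:yes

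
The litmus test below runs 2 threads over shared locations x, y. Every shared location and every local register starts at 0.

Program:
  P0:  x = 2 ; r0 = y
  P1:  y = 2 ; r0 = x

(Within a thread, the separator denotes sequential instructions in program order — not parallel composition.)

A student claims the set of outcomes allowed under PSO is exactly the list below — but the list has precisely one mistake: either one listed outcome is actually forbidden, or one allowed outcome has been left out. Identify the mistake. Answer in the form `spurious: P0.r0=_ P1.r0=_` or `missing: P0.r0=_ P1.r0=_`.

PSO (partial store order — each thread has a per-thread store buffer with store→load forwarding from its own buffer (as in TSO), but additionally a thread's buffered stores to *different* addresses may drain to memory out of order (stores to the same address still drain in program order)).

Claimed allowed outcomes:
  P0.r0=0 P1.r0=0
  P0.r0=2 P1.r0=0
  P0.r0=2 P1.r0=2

missing: P0.r0=0 P1.r0=2

outcome vector order: (P0.r0,P1.r0)
[PSO] allowed = {0/0; 0/2; 2/0; 2/2}
PSO∖claimed = {0/2}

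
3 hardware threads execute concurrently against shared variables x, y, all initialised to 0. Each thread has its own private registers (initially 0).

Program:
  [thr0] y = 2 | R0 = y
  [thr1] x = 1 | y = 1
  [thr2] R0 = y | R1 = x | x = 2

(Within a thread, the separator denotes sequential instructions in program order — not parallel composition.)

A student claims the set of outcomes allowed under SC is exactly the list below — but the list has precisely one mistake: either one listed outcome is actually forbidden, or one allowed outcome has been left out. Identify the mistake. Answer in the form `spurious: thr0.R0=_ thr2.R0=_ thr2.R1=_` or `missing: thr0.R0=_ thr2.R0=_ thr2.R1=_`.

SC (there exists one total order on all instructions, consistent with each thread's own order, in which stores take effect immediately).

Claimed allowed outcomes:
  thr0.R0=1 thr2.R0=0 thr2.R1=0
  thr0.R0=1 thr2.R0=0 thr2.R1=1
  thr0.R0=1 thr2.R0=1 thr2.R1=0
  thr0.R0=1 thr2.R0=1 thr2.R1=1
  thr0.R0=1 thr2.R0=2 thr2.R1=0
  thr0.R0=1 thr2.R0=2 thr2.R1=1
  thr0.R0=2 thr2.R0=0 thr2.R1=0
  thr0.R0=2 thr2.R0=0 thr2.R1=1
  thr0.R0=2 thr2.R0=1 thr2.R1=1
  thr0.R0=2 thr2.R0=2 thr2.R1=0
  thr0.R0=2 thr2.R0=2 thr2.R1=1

outcome vector order: (thr0.R0,thr2.R0,thr2.R1)
SC: 10 outcomes — {1/0/0 1/0/1 1/1/1 1/2/0 1/2/1 2/0/0 2/0/1 2/1/1 2/2/0 2/2/1}
claimed∖SC = {1/1/0}

spurious: thr0.R0=1 thr2.R0=1 thr2.R1=0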